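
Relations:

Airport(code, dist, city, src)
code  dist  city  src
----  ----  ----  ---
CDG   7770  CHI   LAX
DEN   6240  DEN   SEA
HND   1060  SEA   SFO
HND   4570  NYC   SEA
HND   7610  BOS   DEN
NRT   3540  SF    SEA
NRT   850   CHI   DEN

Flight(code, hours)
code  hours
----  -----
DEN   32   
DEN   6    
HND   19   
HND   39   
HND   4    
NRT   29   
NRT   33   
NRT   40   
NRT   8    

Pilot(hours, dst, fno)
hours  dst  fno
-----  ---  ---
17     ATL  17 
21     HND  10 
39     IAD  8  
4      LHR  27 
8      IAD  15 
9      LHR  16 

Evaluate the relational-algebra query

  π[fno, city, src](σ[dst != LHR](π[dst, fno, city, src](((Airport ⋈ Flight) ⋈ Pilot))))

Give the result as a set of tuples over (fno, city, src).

{(15, CHI, DEN), (15, SF, SEA), (8, BOS, DEN), (8, NYC, SEA), (8, SEA, SFO)}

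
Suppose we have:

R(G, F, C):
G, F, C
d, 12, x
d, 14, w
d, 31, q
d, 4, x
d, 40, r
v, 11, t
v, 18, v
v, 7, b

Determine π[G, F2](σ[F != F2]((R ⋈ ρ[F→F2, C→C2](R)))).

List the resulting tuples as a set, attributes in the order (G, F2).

ρ[F→F2, C→C2]: schema becomes (G, F2, C2); tuples unchanged.
R ⋈ ρ[F→F2, C→C2](R) (natural join on G): {(d, 12, x, 12, x), (d, 12, x, 14, w), (d, 12, x, 31, q), (d, 12, x, 4, x), (d, 12, x, 40, r), (d, 14, w, 12, x), (d, 14, w, 14, w), (d, 14, w, 31, q), (d, 14, w, 4, x), (d, 14, w, 40, r), (d, 31, q, 12, x), (d, 31, q, 14, w), (d, 31, q, 31, q), (d, 31, q, 4, x), (d, 31, q, 40, r), (d, 4, x, 12, x), (d, 4, x, 14, w), (d, 4, x, 31, q), (d, 4, x, 4, x), (d, 4, x, 40, r), (d, 40, r, 12, x), (d, 40, r, 14, w), (d, 40, r, 31, q), (d, 40, r, 4, x), (d, 40, r, 40, r), (v, 11, t, 11, t), (v, 11, t, 18, v), (v, 11, t, 7, b), (v, 18, v, 11, t), (v, 18, v, 18, v), (v, 18, v, 7, b), (v, 7, b, 11, t), (v, 7, b, 18, v), (v, 7, b, 7, b)}
σ[F != F2]: keep tuples satisfying F != F2 → {(d, 12, x, 14, w), (d, 12, x, 31, q), (d, 12, x, 4, x), (d, 12, x, 40, r), (d, 14, w, 12, x), (d, 14, w, 31, q), (d, 14, w, 4, x), (d, 14, w, 40, r), (d, 31, q, 12, x), (d, 31, q, 14, w), (d, 31, q, 4, x), (d, 31, q, 40, r), (d, 4, x, 12, x), (d, 4, x, 14, w), (d, 4, x, 31, q), (d, 4, x, 40, r), (d, 40, r, 12, x), (d, 40, r, 14, w), (d, 40, r, 31, q), (d, 40, r, 4, x), (v, 11, t, 18, v), (v, 11, t, 7, b), (v, 18, v, 11, t), (v, 18, v, 7, b), (v, 7, b, 11, t), (v, 7, b, 18, v)}
π_{G, F2} gives {(d, 12), (d, 14), (d, 31), (d, 4), (d, 40), (v, 11), (v, 18), (v, 7)} (18 duplicate(s) eliminated).

{(d, 12), (d, 14), (d, 31), (d, 4), (d, 40), (v, 11), (v, 18), (v, 7)}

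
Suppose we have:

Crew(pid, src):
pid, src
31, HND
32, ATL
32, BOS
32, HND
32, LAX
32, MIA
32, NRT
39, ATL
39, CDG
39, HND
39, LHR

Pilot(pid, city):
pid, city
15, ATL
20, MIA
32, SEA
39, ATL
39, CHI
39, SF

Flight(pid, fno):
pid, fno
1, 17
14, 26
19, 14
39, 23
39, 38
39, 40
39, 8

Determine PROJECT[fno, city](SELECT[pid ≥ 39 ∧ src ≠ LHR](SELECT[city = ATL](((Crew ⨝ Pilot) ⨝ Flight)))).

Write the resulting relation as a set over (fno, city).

{(23, ATL), (38, ATL), (40, ATL), (8, ATL)}

Crew ⋈ Pilot (natural join on pid): {(32, ATL, SEA), (32, BOS, SEA), (32, HND, SEA), (32, LAX, SEA), (32, MIA, SEA), (32, NRT, SEA), (39, ATL, ATL), (39, ATL, CHI), (39, ATL, SF), (39, CDG, ATL), (39, CDG, CHI), (39, CDG, SF), (39, HND, ATL), (39, HND, CHI), (39, HND, SF), (39, LHR, ATL), (39, LHR, CHI), (39, LHR, SF)}
(Crew ⨝ Pilot) ⋈ Flight (natural join on pid): {(39, ATL, ATL, 23), (39, ATL, ATL, 38), (39, ATL, ATL, 40), (39, ATL, ATL, 8), (39, ATL, CHI, 23), (39, ATL, CHI, 38), (39, ATL, CHI, 40), (39, ATL, CHI, 8), (39, ATL, SF, 23), (39, ATL, SF, 38), (39, ATL, SF, 40), (39, ATL, SF, 8), (39, CDG, ATL, 23), (39, CDG, ATL, 38), (39, CDG, ATL, 40), (39, CDG, ATL, 8), (39, CDG, CHI, 23), (39, CDG, CHI, 38), (39, CDG, CHI, 40), (39, CDG, CHI, 8), (39, CDG, SF, 23), (39, CDG, SF, 38), (39, CDG, SF, 40), (39, CDG, SF, 8), (39, HND, ATL, 23), (39, HND, ATL, 38), (39, HND, ATL, 40), (39, HND, ATL, 8), (39, HND, CHI, 23), (39, HND, CHI, 38), (39, HND, CHI, 40), (39, HND, CHI, 8), (39, HND, SF, 23), (39, HND, SF, 38), (39, HND, SF, 40), (39, HND, SF, 8), (39, LHR, ATL, 23), (39, LHR, ATL, 38), (39, LHR, ATL, 40), (39, LHR, ATL, 8), (39, LHR, CHI, 23), (39, LHR, CHI, 38), (39, LHR, CHI, 40), (39, LHR, CHI, 8), (39, LHR, SF, 23), (39, LHR, SF, 38), (39, LHR, SF, 40), (39, LHR, SF, 8)}
σ[city = ATL]: keep tuples satisfying city = ATL → {(39, ATL, ATL, 23), (39, ATL, ATL, 38), (39, ATL, ATL, 40), (39, ATL, ATL, 8), (39, CDG, ATL, 23), (39, CDG, ATL, 38), (39, CDG, ATL, 40), (39, CDG, ATL, 8), (39, HND, ATL, 23), (39, HND, ATL, 38), (39, HND, ATL, 40), (39, HND, ATL, 8), (39, LHR, ATL, 23), (39, LHR, ATL, 38), (39, LHR, ATL, 40), (39, LHR, ATL, 8)}
σ[pid ≥ 39 ∧ src ≠ LHR]: keep tuples satisfying pid ≥ 39 ∧ src ≠ LHR → {(39, ATL, ATL, 23), (39, ATL, ATL, 38), (39, ATL, ATL, 40), (39, ATL, ATL, 8), (39, CDG, ATL, 23), (39, CDG, ATL, 38), (39, CDG, ATL, 40), (39, CDG, ATL, 8), (39, HND, ATL, 23), (39, HND, ATL, 38), (39, HND, ATL, 40), (39, HND, ATL, 8)}
π[fno, city]: project onto (fno, city) (8 duplicate(s) eliminated) → {(23, ATL), (38, ATL), (40, ATL), (8, ATL)}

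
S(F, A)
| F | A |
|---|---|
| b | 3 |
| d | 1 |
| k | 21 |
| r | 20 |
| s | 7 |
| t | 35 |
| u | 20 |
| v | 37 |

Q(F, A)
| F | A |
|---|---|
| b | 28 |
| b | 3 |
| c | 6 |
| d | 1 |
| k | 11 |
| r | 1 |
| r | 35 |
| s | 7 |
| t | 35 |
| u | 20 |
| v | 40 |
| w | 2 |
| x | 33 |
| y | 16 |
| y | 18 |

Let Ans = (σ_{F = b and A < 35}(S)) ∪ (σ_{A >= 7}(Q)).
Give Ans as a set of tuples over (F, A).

{(b, 28), (b, 3), (k, 11), (r, 35), (s, 7), (t, 35), (u, 20), (v, 40), (x, 33), (y, 16), (y, 18)}

σ[F = b and A < 35]: keep tuples satisfying F = b and A < 35 → {(b, 3)}
σ[A >= 7]: keep tuples satisfying A >= 7 → {(b, 28), (k, 11), (r, 35), (s, 7), (t, 35), (u, 20), (v, 40), (x, 33), (y, 16), (y, 18)}
Set union of the two operands is {(b, 28), (b, 3), (k, 11), (r, 35), (s, 7), (t, 35), (u, 20), (v, 40), (x, 33), (y, 16), (y, 18)}.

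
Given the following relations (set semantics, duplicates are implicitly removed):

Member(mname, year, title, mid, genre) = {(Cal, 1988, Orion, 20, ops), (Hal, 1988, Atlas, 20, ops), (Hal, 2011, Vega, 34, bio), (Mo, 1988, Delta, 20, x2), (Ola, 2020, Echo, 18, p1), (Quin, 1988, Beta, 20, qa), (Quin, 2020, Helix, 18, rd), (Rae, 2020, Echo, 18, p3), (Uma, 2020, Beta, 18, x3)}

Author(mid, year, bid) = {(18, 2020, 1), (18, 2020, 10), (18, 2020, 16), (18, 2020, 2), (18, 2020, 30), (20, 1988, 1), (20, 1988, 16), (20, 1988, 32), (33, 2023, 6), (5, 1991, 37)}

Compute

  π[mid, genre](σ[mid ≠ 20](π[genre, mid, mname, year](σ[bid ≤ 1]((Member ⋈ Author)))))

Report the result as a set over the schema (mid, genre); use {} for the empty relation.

{(18, p1), (18, p3), (18, rd), (18, x3)}

Joining Member and Author on year, mid yields {(Cal, 1988, Orion, 20, ops, 1), (Cal, 1988, Orion, 20, ops, 16), (Cal, 1988, Orion, 20, ops, 32), (Hal, 1988, Atlas, 20, ops, 1), (Hal, 1988, Atlas, 20, ops, 16), (Hal, 1988, Atlas, 20, ops, 32), (Mo, 1988, Delta, 20, x2, 1), (Mo, 1988, Delta, 20, x2, 16), (Mo, 1988, Delta, 20, x2, 32), (Ola, 2020, Echo, 18, p1, 1), (Ola, 2020, Echo, 18, p1, 10), (Ola, 2020, Echo, 18, p1, 16), (Ola, 2020, Echo, 18, p1, 2), (Ola, 2020, Echo, 18, p1, 30), (Quin, 1988, Beta, 20, qa, 1), (Quin, 1988, Beta, 20, qa, 16), (Quin, 1988, Beta, 20, qa, 32), (Quin, 2020, Helix, 18, rd, 1), (Quin, 2020, Helix, 18, rd, 10), (Quin, 2020, Helix, 18, rd, 16), (Quin, 2020, Helix, 18, rd, 2), (Quin, 2020, Helix, 18, rd, 30), (Rae, 2020, Echo, 18, p3, 1), (Rae, 2020, Echo, 18, p3, 10), (Rae, 2020, Echo, 18, p3, 16), (Rae, 2020, Echo, 18, p3, 2), (Rae, 2020, Echo, 18, p3, 30), (Uma, 2020, Beta, 18, x3, 1), (Uma, 2020, Beta, 18, x3, 10), (Uma, 2020, Beta, 18, x3, 16), (Uma, 2020, Beta, 18, x3, 2), (Uma, 2020, Beta, 18, x3, 30)}.
σ[bid ≤ 1]: keep tuples satisfying bid ≤ 1 → {(Cal, 1988, Orion, 20, ops, 1), (Hal, 1988, Atlas, 20, ops, 1), (Mo, 1988, Delta, 20, x2, 1), (Ola, 2020, Echo, 18, p1, 1), (Quin, 1988, Beta, 20, qa, 1), (Quin, 2020, Helix, 18, rd, 1), (Rae, 2020, Echo, 18, p3, 1), (Uma, 2020, Beta, 18, x3, 1)}
π_{genre, mid, mname, year} gives {(ops, 20, Cal, 1988), (ops, 20, Hal, 1988), (p1, 18, Ola, 2020), (p3, 18, Rae, 2020), (qa, 20, Quin, 1988), (rd, 18, Quin, 2020), (x2, 20, Mo, 1988), (x3, 18, Uma, 2020)}.
σ[mid ≠ 20]: keep tuples satisfying mid ≠ 20 → {(p1, 18, Ola, 2020), (p3, 18, Rae, 2020), (rd, 18, Quin, 2020), (x3, 18, Uma, 2020)}
π_{mid, genre} gives {(18, p1), (18, p3), (18, rd), (18, x3)}.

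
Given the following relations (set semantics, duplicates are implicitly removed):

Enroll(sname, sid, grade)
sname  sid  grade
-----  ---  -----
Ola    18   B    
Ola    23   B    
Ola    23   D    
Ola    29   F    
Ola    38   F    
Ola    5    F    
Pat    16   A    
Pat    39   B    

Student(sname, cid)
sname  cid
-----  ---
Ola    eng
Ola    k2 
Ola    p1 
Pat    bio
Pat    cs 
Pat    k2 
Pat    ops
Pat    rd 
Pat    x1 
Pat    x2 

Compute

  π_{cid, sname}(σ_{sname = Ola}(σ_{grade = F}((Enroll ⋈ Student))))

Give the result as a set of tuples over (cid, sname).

Joining Enroll and Student on sname yields {(Ola, 18, B, eng), (Ola, 18, B, k2), (Ola, 18, B, p1), (Ola, 23, B, eng), (Ola, 23, B, k2), (Ola, 23, B, p1), (Ola, 23, D, eng), (Ola, 23, D, k2), (Ola, 23, D, p1), (Ola, 29, F, eng), (Ola, 29, F, k2), (Ola, 29, F, p1), (Ola, 38, F, eng), (Ola, 38, F, k2), (Ola, 38, F, p1), (Ola, 5, F, eng), (Ola, 5, F, k2), (Ola, 5, F, p1), (Pat, 16, A, bio), (Pat, 16, A, cs), (Pat, 16, A, k2), (Pat, 16, A, ops), (Pat, 16, A, rd), (Pat, 16, A, x1), (Pat, 16, A, x2), (Pat, 39, B, bio), (Pat, 39, B, cs), (Pat, 39, B, k2), (Pat, 39, B, ops), (Pat, 39, B, rd), (Pat, 39, B, x1), (Pat, 39, B, x2)}.
Selection grade = F: {(Ola, 29, F, eng), (Ola, 29, F, k2), (Ola, 29, F, p1), (Ola, 38, F, eng), (Ola, 38, F, k2), (Ola, 38, F, p1), (Ola, 5, F, eng), (Ola, 5, F, k2), (Ola, 5, F, p1)}
Selection sname = Ola: {(Ola, 29, F, eng), (Ola, 29, F, k2), (Ola, 29, F, p1), (Ola, 38, F, eng), (Ola, 38, F, k2), (Ola, 38, F, p1), (Ola, 5, F, eng), (Ola, 5, F, k2), (Ola, 5, F, p1)}
π_{cid, sname} gives {(eng, Ola), (k2, Ola), (p1, Ola)} (6 duplicate(s) eliminated).

{(eng, Ola), (k2, Ola), (p1, Ola)}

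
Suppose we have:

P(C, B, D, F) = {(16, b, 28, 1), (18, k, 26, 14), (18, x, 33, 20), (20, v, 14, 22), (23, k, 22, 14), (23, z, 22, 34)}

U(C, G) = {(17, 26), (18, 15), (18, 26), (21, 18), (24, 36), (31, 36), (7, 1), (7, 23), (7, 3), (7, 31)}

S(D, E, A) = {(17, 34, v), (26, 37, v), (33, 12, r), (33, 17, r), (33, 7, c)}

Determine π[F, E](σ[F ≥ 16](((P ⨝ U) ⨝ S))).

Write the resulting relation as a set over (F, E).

Joining P and U on C yields {(18, k, 26, 14, 15), (18, k, 26, 14, 26), (18, x, 33, 20, 15), (18, x, 33, 20, 26)}.
Joining (P ⨝ U) and S on D yields {(18, k, 26, 14, 15, 37, v), (18, k, 26, 14, 26, 37, v), (18, x, 33, 20, 15, 12, r), (18, x, 33, 20, 15, 17, r), (18, x, 33, 20, 15, 7, c), (18, x, 33, 20, 26, 12, r), (18, x, 33, 20, 26, 17, r), (18, x, 33, 20, 26, 7, c)}.
σ[F ≥ 16]: keep tuples satisfying F ≥ 16 → {(18, x, 33, 20, 15, 12, r), (18, x, 33, 20, 15, 17, r), (18, x, 33, 20, 15, 7, c), (18, x, 33, 20, 26, 12, r), (18, x, 33, 20, 26, 17, r), (18, x, 33, 20, 26, 7, c)}
π_{F, E} gives {(20, 12), (20, 17), (20, 7)} (3 duplicate(s) eliminated).

{(20, 12), (20, 17), (20, 7)}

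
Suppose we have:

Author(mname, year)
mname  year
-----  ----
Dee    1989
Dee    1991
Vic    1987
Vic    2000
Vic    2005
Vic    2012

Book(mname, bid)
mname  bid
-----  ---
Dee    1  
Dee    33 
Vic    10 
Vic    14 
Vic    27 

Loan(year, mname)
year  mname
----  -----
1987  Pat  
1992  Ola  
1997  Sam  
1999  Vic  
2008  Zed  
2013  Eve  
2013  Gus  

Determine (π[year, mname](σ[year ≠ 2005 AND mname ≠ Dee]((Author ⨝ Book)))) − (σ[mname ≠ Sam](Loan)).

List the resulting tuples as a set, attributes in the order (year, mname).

Author ⋈ Book (natural join on mname): {(Dee, 1989, 1), (Dee, 1989, 33), (Dee, 1991, 1), (Dee, 1991, 33), (Vic, 1987, 10), (Vic, 1987, 14), (Vic, 1987, 27), (Vic, 2000, 10), (Vic, 2000, 14), (Vic, 2000, 27), (Vic, 2005, 10), (Vic, 2005, 14), (Vic, 2005, 27), (Vic, 2012, 10), (Vic, 2012, 14), (Vic, 2012, 27)}
Apply σ_{year ≠ 2005 AND mname ≠ Dee}; surviving tuples: {(Vic, 1987, 10), (Vic, 1987, 14), (Vic, 1987, 27), (Vic, 2000, 10), (Vic, 2000, 14), (Vic, 2000, 27), (Vic, 2012, 10), (Vic, 2012, 14), (Vic, 2012, 27)}
Keep only column(s) year, mname (6 duplicate(s) eliminated): {(1987, Vic), (2000, Vic), (2012, Vic)}
Apply σ_{mname ≠ Sam}; surviving tuples: {(1987, Pat), (1992, Ola), (1999, Vic), (2008, Zed), (2013, Eve), (2013, Gus)}
Taking the difference: {(1987, Vic), (2000, Vic), (2012, Vic)}

{(1987, Vic), (2000, Vic), (2012, Vic)}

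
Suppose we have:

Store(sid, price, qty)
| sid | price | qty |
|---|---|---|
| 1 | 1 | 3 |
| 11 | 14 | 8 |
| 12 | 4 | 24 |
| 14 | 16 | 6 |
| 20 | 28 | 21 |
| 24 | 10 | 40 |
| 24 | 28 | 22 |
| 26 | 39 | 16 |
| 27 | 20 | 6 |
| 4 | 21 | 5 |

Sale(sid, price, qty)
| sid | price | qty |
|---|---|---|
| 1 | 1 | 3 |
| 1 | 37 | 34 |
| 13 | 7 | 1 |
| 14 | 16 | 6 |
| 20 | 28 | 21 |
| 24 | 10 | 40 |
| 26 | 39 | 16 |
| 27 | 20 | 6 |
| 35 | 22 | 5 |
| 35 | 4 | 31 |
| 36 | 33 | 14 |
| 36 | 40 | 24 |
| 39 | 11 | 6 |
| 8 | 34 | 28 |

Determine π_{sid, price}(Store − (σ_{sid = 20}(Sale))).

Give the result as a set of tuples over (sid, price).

σ[sid = 20]: keep tuples satisfying sid = 20 → {(20, 28, 21)}
Taking the difference: {(1, 1, 3), (11, 14, 8), (12, 4, 24), (14, 16, 6), (24, 10, 40), (24, 28, 22), (26, 39, 16), (27, 20, 6), (4, 21, 5)}
π[sid, price]: project onto (sid, price) → {(1, 1), (11, 14), (12, 4), (14, 16), (24, 10), (24, 28), (26, 39), (27, 20), (4, 21)}

{(1, 1), (11, 14), (12, 4), (14, 16), (24, 10), (24, 28), (26, 39), (27, 20), (4, 21)}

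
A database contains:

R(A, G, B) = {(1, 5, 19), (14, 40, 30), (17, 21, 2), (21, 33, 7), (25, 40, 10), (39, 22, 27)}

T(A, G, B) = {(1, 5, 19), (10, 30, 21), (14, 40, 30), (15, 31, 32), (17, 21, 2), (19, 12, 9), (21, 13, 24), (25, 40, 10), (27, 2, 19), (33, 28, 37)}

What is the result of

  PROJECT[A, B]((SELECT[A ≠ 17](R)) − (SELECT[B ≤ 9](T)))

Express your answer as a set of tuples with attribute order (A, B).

σ[A ≠ 17]: keep tuples satisfying A ≠ 17 → {(1, 5, 19), (14, 40, 30), (21, 33, 7), (25, 40, 10), (39, 22, 27)}
σ[B ≤ 9]: keep tuples satisfying B ≤ 9 → {(17, 21, 2), (19, 12, 9)}
Set difference of the two operands is {(1, 5, 19), (14, 40, 30), (21, 33, 7), (25, 40, 10), (39, 22, 27)}.
π[A, B]: project onto (A, B) → {(1, 19), (14, 30), (21, 7), (25, 10), (39, 27)}

{(1, 19), (14, 30), (21, 7), (25, 10), (39, 27)}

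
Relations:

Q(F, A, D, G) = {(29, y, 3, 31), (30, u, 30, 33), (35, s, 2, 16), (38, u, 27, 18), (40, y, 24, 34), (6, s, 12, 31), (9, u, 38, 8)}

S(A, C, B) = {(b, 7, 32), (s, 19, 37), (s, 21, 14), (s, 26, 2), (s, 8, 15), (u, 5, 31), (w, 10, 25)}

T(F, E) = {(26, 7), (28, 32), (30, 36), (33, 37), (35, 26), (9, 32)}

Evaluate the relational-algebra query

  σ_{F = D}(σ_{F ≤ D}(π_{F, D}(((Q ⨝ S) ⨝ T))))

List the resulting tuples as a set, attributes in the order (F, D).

{(30, 30)}

Joining Q and S on A yields {(30, u, 30, 33, 5, 31), (35, s, 2, 16, 19, 37), (35, s, 2, 16, 21, 14), (35, s, 2, 16, 26, 2), (35, s, 2, 16, 8, 15), (38, u, 27, 18, 5, 31), (6, s, 12, 31, 19, 37), (6, s, 12, 31, 21, 14), (6, s, 12, 31, 26, 2), (6, s, 12, 31, 8, 15), (9, u, 38, 8, 5, 31)}.
Joining (Q ⨝ S) and T on F yields {(30, u, 30, 33, 5, 31, 36), (35, s, 2, 16, 19, 37, 26), (35, s, 2, 16, 21, 14, 26), (35, s, 2, 16, 26, 2, 26), (35, s, 2, 16, 8, 15, 26), (9, u, 38, 8, 5, 31, 32)}.
π[F, D]: project onto (F, D) (3 duplicate(s) eliminated) → {(30, 30), (35, 2), (9, 38)}
Selection F ≤ D: {(30, 30), (9, 38)}
Selection F = D: {(30, 30)}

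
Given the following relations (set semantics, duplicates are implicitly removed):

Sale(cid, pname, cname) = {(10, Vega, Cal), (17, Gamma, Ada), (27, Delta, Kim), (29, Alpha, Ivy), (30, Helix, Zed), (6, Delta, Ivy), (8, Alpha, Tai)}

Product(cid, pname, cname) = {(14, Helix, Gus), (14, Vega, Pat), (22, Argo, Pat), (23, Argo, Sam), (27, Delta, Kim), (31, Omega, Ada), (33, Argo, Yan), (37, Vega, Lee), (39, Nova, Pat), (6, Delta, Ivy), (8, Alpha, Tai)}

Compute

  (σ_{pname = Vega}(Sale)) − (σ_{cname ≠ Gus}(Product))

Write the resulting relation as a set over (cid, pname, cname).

{(10, Vega, Cal)}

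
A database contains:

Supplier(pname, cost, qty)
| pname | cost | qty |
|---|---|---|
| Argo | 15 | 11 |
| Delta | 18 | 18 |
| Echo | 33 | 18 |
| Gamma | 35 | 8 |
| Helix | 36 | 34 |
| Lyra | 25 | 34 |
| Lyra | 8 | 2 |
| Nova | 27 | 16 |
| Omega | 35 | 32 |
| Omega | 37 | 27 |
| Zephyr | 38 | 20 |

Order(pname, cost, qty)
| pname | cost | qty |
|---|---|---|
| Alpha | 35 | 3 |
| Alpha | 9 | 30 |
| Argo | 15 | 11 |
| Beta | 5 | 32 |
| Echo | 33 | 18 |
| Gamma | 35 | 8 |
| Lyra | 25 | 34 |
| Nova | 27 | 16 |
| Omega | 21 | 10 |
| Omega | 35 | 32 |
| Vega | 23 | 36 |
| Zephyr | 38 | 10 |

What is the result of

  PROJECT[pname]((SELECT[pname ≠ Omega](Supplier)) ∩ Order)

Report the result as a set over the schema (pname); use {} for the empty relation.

σ[pname ≠ Omega]: keep tuples satisfying pname ≠ Omega → {(Argo, 15, 11), (Delta, 18, 18), (Echo, 33, 18), (Gamma, 35, 8), (Helix, 36, 34), (Lyra, 25, 34), (Lyra, 8, 2), (Nova, 27, 16), (Zephyr, 38, 20)}
Taking the intersection: {(Argo, 15, 11), (Echo, 33, 18), (Gamma, 35, 8), (Lyra, 25, 34), (Nova, 27, 16)}
Projecting to pname: {Argo, Echo, Gamma, Lyra, Nova}

{Argo, Echo, Gamma, Lyra, Nova}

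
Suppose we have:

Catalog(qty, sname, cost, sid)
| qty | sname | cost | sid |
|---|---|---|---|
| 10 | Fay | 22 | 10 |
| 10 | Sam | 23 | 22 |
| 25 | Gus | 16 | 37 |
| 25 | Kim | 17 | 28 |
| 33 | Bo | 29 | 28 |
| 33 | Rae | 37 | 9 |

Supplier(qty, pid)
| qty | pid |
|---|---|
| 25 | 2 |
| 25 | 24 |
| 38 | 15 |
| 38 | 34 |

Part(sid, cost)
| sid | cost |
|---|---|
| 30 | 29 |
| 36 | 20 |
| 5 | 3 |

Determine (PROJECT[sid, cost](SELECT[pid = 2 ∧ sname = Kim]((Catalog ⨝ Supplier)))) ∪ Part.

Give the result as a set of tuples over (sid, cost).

Joining Catalog and Supplier on qty yields {(25, Gus, 16, 37, 2), (25, Gus, 16, 37, 24), (25, Kim, 17, 28, 2), (25, Kim, 17, 28, 24)}.
Apply σ_{pid = 2 ∧ sname = Kim}; surviving tuples: {(25, Kim, 17, 28, 2)}
Projecting to sid, cost: {(28, 17)}
Set union of the two operands is {(28, 17), (30, 29), (36, 20), (5, 3)}.

{(28, 17), (30, 29), (36, 20), (5, 3)}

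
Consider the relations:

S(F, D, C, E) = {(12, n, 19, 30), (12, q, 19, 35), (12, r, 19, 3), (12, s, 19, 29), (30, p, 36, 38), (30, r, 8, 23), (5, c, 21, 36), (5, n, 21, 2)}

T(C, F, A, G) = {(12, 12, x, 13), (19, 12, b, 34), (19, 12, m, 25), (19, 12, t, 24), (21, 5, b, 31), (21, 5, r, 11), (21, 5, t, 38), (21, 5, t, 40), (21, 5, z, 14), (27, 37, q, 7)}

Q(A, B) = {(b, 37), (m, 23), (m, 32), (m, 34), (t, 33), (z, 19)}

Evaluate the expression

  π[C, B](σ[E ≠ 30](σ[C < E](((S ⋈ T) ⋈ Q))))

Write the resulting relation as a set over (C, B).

{(19, 23), (19, 32), (19, 33), (19, 34), (19, 37), (21, 19), (21, 33), (21, 37)}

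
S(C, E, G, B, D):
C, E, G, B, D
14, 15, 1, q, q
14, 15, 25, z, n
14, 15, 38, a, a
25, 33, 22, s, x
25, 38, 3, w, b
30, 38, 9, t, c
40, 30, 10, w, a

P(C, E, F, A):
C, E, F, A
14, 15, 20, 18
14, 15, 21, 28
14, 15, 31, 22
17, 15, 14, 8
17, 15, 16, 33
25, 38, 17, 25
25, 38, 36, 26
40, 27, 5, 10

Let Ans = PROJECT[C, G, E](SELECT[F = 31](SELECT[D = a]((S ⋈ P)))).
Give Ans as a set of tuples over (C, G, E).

{(14, 38, 15)}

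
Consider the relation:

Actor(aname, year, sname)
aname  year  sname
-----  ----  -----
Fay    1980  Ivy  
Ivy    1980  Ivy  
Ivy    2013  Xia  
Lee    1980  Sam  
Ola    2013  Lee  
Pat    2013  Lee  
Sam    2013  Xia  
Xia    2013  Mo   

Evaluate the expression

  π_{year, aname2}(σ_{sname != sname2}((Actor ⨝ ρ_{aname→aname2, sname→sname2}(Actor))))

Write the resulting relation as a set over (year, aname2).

{(1980, Fay), (1980, Ivy), (1980, Lee), (2013, Ivy), (2013, Ola), (2013, Pat), (2013, Sam), (2013, Xia)}

ρ[aname→aname2, sname→sname2]: schema becomes (aname2, year, sname2); tuples unchanged.
Joining Actor and ρ_{aname→aname2, sname→sname2}(Actor) on year yields {(Fay, 1980, Ivy, Fay, Ivy), (Fay, 1980, Ivy, Ivy, Ivy), (Fay, 1980, Ivy, Lee, Sam), (Ivy, 1980, Ivy, Fay, Ivy), (Ivy, 1980, Ivy, Ivy, Ivy), (Ivy, 1980, Ivy, Lee, Sam), (Ivy, 2013, Xia, Ivy, Xia), (Ivy, 2013, Xia, Ola, Lee), (Ivy, 2013, Xia, Pat, Lee), (Ivy, 2013, Xia, Sam, Xia), (Ivy, 2013, Xia, Xia, Mo), (Lee, 1980, Sam, Fay, Ivy), (Lee, 1980, Sam, Ivy, Ivy), (Lee, 1980, Sam, Lee, Sam), (Ola, 2013, Lee, Ivy, Xia), (Ola, 2013, Lee, Ola, Lee), (Ola, 2013, Lee, Pat, Lee), (Ola, 2013, Lee, Sam, Xia), (Ola, 2013, Lee, Xia, Mo), (Pat, 2013, Lee, Ivy, Xia), (Pat, 2013, Lee, Ola, Lee), (Pat, 2013, Lee, Pat, Lee), (Pat, 2013, Lee, Sam, Xia), (Pat, 2013, Lee, Xia, Mo), (Sam, 2013, Xia, Ivy, Xia), (Sam, 2013, Xia, Ola, Lee), (Sam, 2013, Xia, Pat, Lee), (Sam, 2013, Xia, Sam, Xia), (Sam, 2013, Xia, Xia, Mo), (Xia, 2013, Mo, Ivy, Xia), (Xia, 2013, Mo, Ola, Lee), (Xia, 2013, Mo, Pat, Lee), (Xia, 2013, Mo, Sam, Xia), (Xia, 2013, Mo, Xia, Mo)}.
σ[sname != sname2]: keep tuples satisfying sname != sname2 → {(Fay, 1980, Ivy, Lee, Sam), (Ivy, 1980, Ivy, Lee, Sam), (Ivy, 2013, Xia, Ola, Lee), (Ivy, 2013, Xia, Pat, Lee), (Ivy, 2013, Xia, Xia, Mo), (Lee, 1980, Sam, Fay, Ivy), (Lee, 1980, Sam, Ivy, Ivy), (Ola, 2013, Lee, Ivy, Xia), (Ola, 2013, Lee, Sam, Xia), (Ola, 2013, Lee, Xia, Mo), (Pat, 2013, Lee, Ivy, Xia), (Pat, 2013, Lee, Sam, Xia), (Pat, 2013, Lee, Xia, Mo), (Sam, 2013, Xia, Ola, Lee), (Sam, 2013, Xia, Pat, Lee), (Sam, 2013, Xia, Xia, Mo), (Xia, 2013, Mo, Ivy, Xia), (Xia, 2013, Mo, Ola, Lee), (Xia, 2013, Mo, Pat, Lee), (Xia, 2013, Mo, Sam, Xia)}
π_{year, aname2} gives {(1980, Fay), (1980, Ivy), (1980, Lee), (2013, Ivy), (2013, Ola), (2013, Pat), (2013, Sam), (2013, Xia)} (12 duplicate(s) eliminated).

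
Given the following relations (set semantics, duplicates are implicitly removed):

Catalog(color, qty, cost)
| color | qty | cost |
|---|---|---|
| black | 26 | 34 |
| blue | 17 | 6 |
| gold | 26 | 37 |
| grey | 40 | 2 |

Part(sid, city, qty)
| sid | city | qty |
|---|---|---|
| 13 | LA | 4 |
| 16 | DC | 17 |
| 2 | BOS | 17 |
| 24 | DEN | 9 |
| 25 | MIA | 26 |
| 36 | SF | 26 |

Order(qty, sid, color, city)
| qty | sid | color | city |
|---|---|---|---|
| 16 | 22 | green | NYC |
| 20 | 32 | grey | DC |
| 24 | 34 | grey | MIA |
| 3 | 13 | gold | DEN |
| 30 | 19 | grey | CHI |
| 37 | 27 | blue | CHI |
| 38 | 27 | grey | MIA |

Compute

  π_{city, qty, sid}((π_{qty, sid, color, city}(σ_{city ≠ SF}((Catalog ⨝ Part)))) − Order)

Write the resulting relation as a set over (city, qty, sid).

{(BOS, 17, 2), (DC, 17, 16), (MIA, 26, 25)}

Natural join on qty: {(black, 26, 34, 25, MIA), (black, 26, 34, 36, SF), (blue, 17, 6, 16, DC), (blue, 17, 6, 2, BOS), (gold, 26, 37, 25, MIA), (gold, 26, 37, 36, SF)}
Filtering on city ≠ SF leaves {(black, 26, 34, 25, MIA), (blue, 17, 6, 16, DC), (blue, 17, 6, 2, BOS), (gold, 26, 37, 25, MIA)}.
Projecting to qty, sid, color, city: {(17, 16, blue, DC), (17, 2, blue, BOS), (26, 25, black, MIA), (26, 25, gold, MIA)}
Difference: {(17, 16, blue, DC), (17, 2, blue, BOS), (26, 25, black, MIA), (26, 25, gold, MIA)} with {(16, 22, green, NYC), (20, 32, grey, DC), (24, 34, grey, MIA), (3, 13, gold, DEN), (30, 19, grey, CHI), (37, 27, blue, CHI), (38, 27, grey, MIA)} → {(17, 16, blue, DC), (17, 2, blue, BOS), (26, 25, black, MIA), (26, 25, gold, MIA)}
Projecting to city, qty, sid (1 duplicate(s) eliminated): {(BOS, 17, 2), (DC, 17, 16), (MIA, 26, 25)}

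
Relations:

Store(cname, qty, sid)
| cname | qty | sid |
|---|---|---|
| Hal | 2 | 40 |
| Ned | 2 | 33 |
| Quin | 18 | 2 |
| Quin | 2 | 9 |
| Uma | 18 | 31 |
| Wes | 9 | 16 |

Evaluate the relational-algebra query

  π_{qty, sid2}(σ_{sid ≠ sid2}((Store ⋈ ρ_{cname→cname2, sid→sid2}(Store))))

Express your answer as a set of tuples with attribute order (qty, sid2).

ρ[cname→cname2, sid→sid2]: schema becomes (cname2, qty, sid2); tuples unchanged.
Joining Store and ρ_{cname→cname2, sid→sid2}(Store) on qty yields {(Hal, 2, 40, Hal, 40), (Hal, 2, 40, Ned, 33), (Hal, 2, 40, Quin, 9), (Ned, 2, 33, Hal, 40), (Ned, 2, 33, Ned, 33), (Ned, 2, 33, Quin, 9), (Quin, 18, 2, Quin, 2), (Quin, 18, 2, Uma, 31), (Quin, 2, 9, Hal, 40), (Quin, 2, 9, Ned, 33), (Quin, 2, 9, Quin, 9), (Uma, 18, 31, Quin, 2), (Uma, 18, 31, Uma, 31), (Wes, 9, 16, Wes, 16)}.
Selection sid ≠ sid2: {(Hal, 2, 40, Ned, 33), (Hal, 2, 40, Quin, 9), (Ned, 2, 33, Hal, 40), (Ned, 2, 33, Quin, 9), (Quin, 18, 2, Uma, 31), (Quin, 2, 9, Hal, 40), (Quin, 2, 9, Ned, 33), (Uma, 18, 31, Quin, 2)}
π_{qty, sid2} gives {(18, 2), (18, 31), (2, 33), (2, 40), (2, 9)} (3 duplicate(s) eliminated).

{(18, 2), (18, 31), (2, 33), (2, 40), (2, 9)}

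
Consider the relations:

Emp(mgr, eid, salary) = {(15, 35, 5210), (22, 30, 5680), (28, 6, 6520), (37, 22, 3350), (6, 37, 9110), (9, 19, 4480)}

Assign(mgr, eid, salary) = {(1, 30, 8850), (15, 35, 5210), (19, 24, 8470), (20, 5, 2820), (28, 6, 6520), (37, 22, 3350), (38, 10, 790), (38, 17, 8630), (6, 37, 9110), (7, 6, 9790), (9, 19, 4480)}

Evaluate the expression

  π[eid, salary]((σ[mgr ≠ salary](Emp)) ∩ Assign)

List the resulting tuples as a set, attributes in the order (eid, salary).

Apply σ_{mgr ≠ salary}; surviving tuples: {(15, 35, 5210), (22, 30, 5680), (28, 6, 6520), (37, 22, 3350), (6, 37, 9110), (9, 19, 4480)}
Intersection: {(15, 35, 5210), (22, 30, 5680), (28, 6, 6520), (37, 22, 3350), (6, 37, 9110), (9, 19, 4480)} with {(1, 30, 8850), (15, 35, 5210), (19, 24, 8470), (20, 5, 2820), (28, 6, 6520), (37, 22, 3350), (38, 10, 790), (38, 17, 8630), (6, 37, 9110), (7, 6, 9790), (9, 19, 4480)} → {(15, 35, 5210), (28, 6, 6520), (37, 22, 3350), (6, 37, 9110), (9, 19, 4480)}
Keep only column(s) eid, salary: {(19, 4480), (22, 3350), (35, 5210), (37, 9110), (6, 6520)}

{(19, 4480), (22, 3350), (35, 5210), (37, 9110), (6, 6520)}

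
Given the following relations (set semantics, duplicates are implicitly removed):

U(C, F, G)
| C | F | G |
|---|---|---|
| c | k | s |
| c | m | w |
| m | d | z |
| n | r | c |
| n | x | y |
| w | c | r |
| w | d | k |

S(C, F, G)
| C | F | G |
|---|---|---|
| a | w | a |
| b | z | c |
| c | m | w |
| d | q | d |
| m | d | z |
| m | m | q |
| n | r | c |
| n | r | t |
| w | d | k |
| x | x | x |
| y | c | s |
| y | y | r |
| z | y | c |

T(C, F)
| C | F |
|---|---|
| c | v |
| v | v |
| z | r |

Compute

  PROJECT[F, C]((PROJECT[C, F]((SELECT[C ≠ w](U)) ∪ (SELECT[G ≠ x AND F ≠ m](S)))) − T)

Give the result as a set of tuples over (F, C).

σ[C ≠ w]: keep tuples satisfying C ≠ w → {(c, k, s), (c, m, w), (m, d, z), (n, r, c), (n, x, y)}
σ[G ≠ x AND F ≠ m]: keep tuples satisfying G ≠ x AND F ≠ m → {(a, w, a), (b, z, c), (d, q, d), (m, d, z), (n, r, c), (n, r, t), (w, d, k), (y, c, s), (y, y, r), (z, y, c)}
Taking the union: {(a, w, a), (b, z, c), (c, k, s), (c, m, w), (d, q, d), (m, d, z), (n, r, c), (n, r, t), (n, x, y), (w, d, k), (y, c, s), (y, y, r), (z, y, c)}
π[C, F]: project onto (C, F) (1 duplicate(s) eliminated) → {(a, w), (b, z), (c, k), (c, m), (d, q), (m, d), (n, r), (n, x), (w, d), (y, c), (y, y), (z, y)}
Taking the difference: {(a, w), (b, z), (c, k), (c, m), (d, q), (m, d), (n, r), (n, x), (w, d), (y, c), (y, y), (z, y)}
π[F, C]: project onto (F, C) → {(c, y), (d, m), (d, w), (k, c), (m, c), (q, d), (r, n), (w, a), (x, n), (y, y), (y, z), (z, b)}

{(c, y), (d, m), (d, w), (k, c), (m, c), (q, d), (r, n), (w, a), (x, n), (y, y), (y, z), (z, b)}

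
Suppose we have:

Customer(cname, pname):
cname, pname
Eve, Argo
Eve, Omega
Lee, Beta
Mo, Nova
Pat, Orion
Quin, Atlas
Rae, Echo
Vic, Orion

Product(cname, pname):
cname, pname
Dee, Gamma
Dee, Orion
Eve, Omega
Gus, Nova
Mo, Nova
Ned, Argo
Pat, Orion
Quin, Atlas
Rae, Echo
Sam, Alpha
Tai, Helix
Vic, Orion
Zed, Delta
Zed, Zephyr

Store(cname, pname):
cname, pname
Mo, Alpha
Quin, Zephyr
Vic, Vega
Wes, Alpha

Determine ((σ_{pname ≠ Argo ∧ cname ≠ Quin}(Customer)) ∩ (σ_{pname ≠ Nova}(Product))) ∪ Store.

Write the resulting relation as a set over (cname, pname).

Apply σ_{pname ≠ Argo ∧ cname ≠ Quin}; surviving tuples: {(Eve, Omega), (Lee, Beta), (Mo, Nova), (Pat, Orion), (Rae, Echo), (Vic, Orion)}
Apply σ_{pname ≠ Nova}; surviving tuples: {(Dee, Gamma), (Dee, Orion), (Eve, Omega), (Ned, Argo), (Pat, Orion), (Quin, Atlas), (Rae, Echo), (Sam, Alpha), (Tai, Helix), (Vic, Orion), (Zed, Delta), (Zed, Zephyr)}
Intersection: {(Eve, Omega), (Lee, Beta), (Mo, Nova), (Pat, Orion), (Rae, Echo), (Vic, Orion)} with {(Dee, Gamma), (Dee, Orion), (Eve, Omega), (Ned, Argo), (Pat, Orion), (Quin, Atlas), (Rae, Echo), (Sam, Alpha), (Tai, Helix), (Vic, Orion), (Zed, Delta), (Zed, Zephyr)} → {(Eve, Omega), (Pat, Orion), (Rae, Echo), (Vic, Orion)}
Union: {(Eve, Omega), (Pat, Orion), (Rae, Echo), (Vic, Orion)} with {(Mo, Alpha), (Quin, Zephyr), (Vic, Vega), (Wes, Alpha)} → {(Eve, Omega), (Mo, Alpha), (Pat, Orion), (Quin, Zephyr), (Rae, Echo), (Vic, Orion), (Vic, Vega), (Wes, Alpha)}

{(Eve, Omega), (Mo, Alpha), (Pat, Orion), (Quin, Zephyr), (Rae, Echo), (Vic, Orion), (Vic, Vega), (Wes, Alpha)}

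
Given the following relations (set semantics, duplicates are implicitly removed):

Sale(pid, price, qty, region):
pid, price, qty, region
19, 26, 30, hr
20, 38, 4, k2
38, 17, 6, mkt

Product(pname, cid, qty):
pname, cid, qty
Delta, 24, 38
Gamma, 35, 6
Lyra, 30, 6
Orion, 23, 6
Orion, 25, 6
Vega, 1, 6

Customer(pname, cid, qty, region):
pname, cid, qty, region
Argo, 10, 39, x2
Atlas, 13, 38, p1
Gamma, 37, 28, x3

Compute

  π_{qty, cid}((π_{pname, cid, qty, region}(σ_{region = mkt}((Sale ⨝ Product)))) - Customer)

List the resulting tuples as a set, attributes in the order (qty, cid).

Sale ⋈ Product (natural join on qty): {(38, 17, 6, mkt, Gamma, 35), (38, 17, 6, mkt, Lyra, 30), (38, 17, 6, mkt, Orion, 23), (38, 17, 6, mkt, Orion, 25), (38, 17, 6, mkt, Vega, 1)}
Filtering on region = mkt leaves {(38, 17, 6, mkt, Gamma, 35), (38, 17, 6, mkt, Lyra, 30), (38, 17, 6, mkt, Orion, 23), (38, 17, 6, mkt, Orion, 25), (38, 17, 6, mkt, Vega, 1)}.
Keep only column(s) pname, cid, qty, region: {(Gamma, 35, 6, mkt), (Lyra, 30, 6, mkt), (Orion, 23, 6, mkt), (Orion, 25, 6, mkt), (Vega, 1, 6, mkt)}
Taking the difference: {(Gamma, 35, 6, mkt), (Lyra, 30, 6, mkt), (Orion, 23, 6, mkt), (Orion, 25, 6, mkt), (Vega, 1, 6, mkt)}
Keep only column(s) qty, cid: {(6, 1), (6, 23), (6, 25), (6, 30), (6, 35)}

{(6, 1), (6, 23), (6, 25), (6, 30), (6, 35)}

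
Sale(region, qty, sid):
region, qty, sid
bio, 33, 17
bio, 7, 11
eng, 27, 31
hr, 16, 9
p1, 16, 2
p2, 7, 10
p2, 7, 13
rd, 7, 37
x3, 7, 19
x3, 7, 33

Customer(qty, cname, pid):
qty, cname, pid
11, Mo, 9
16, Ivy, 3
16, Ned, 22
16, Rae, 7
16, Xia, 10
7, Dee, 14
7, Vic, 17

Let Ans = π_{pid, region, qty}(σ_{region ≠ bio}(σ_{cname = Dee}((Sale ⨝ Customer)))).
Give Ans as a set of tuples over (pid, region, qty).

{(14, p2, 7), (14, rd, 7), (14, x3, 7)}

Joining Sale and Customer on qty yields {(bio, 7, 11, Dee, 14), (bio, 7, 11, Vic, 17), (hr, 16, 9, Ivy, 3), (hr, 16, 9, Ned, 22), (hr, 16, 9, Rae, 7), (hr, 16, 9, Xia, 10), (p1, 16, 2, Ivy, 3), (p1, 16, 2, Ned, 22), (p1, 16, 2, Rae, 7), (p1, 16, 2, Xia, 10), (p2, 7, 10, Dee, 14), (p2, 7, 10, Vic, 17), (p2, 7, 13, Dee, 14), (p2, 7, 13, Vic, 17), (rd, 7, 37, Dee, 14), (rd, 7, 37, Vic, 17), (x3, 7, 19, Dee, 14), (x3, 7, 19, Vic, 17), (x3, 7, 33, Dee, 14), (x3, 7, 33, Vic, 17)}.
Selection cname = Dee: {(bio, 7, 11, Dee, 14), (p2, 7, 10, Dee, 14), (p2, 7, 13, Dee, 14), (rd, 7, 37, Dee, 14), (x3, 7, 19, Dee, 14), (x3, 7, 33, Dee, 14)}
Selection region ≠ bio: {(p2, 7, 10, Dee, 14), (p2, 7, 13, Dee, 14), (rd, 7, 37, Dee, 14), (x3, 7, 19, Dee, 14), (x3, 7, 33, Dee, 14)}
π[pid, region, qty]: project onto (pid, region, qty) (2 duplicate(s) eliminated) → {(14, p2, 7), (14, rd, 7), (14, x3, 7)}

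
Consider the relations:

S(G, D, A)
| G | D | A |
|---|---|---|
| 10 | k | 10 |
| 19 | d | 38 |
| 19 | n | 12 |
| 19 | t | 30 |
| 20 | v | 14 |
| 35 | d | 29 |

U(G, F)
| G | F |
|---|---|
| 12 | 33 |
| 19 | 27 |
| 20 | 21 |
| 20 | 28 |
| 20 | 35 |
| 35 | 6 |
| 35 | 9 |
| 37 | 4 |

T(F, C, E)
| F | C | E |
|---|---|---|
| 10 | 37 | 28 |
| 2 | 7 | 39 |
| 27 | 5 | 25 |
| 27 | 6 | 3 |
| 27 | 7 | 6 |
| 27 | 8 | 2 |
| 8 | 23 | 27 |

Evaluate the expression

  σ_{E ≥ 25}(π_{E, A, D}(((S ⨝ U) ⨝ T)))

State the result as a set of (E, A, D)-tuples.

{(25, 12, n), (25, 30, t), (25, 38, d)}

Natural join on G: {(19, d, 38, 27), (19, n, 12, 27), (19, t, 30, 27), (20, v, 14, 21), (20, v, 14, 28), (20, v, 14, 35), (35, d, 29, 6), (35, d, 29, 9)}
Natural join on F: {(19, d, 38, 27, 5, 25), (19, d, 38, 27, 6, 3), (19, d, 38, 27, 7, 6), (19, d, 38, 27, 8, 2), (19, n, 12, 27, 5, 25), (19, n, 12, 27, 6, 3), (19, n, 12, 27, 7, 6), (19, n, 12, 27, 8, 2), (19, t, 30, 27, 5, 25), (19, t, 30, 27, 6, 3), (19, t, 30, 27, 7, 6), (19, t, 30, 27, 8, 2)}
Keep only column(s) E, A, D: {(2, 12, n), (2, 30, t), (2, 38, d), (25, 12, n), (25, 30, t), (25, 38, d), (3, 12, n), (3, 30, t), (3, 38, d), (6, 12, n), (6, 30, t), (6, 38, d)}
Filtering on E ≥ 25 leaves {(25, 12, n), (25, 30, t), (25, 38, d)}.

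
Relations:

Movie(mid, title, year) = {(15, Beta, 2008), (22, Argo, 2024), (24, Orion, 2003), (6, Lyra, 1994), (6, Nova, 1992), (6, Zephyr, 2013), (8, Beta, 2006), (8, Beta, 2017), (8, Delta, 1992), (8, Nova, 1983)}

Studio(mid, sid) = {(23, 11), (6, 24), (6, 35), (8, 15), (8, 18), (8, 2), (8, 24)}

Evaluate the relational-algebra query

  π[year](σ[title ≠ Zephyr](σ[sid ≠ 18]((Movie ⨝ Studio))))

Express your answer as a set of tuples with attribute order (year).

Movie ⋈ Studio (natural join on mid): {(6, Lyra, 1994, 24), (6, Lyra, 1994, 35), (6, Nova, 1992, 24), (6, Nova, 1992, 35), (6, Zephyr, 2013, 24), (6, Zephyr, 2013, 35), (8, Beta, 2006, 15), (8, Beta, 2006, 18), (8, Beta, 2006, 2), (8, Beta, 2006, 24), (8, Beta, 2017, 15), (8, Beta, 2017, 18), (8, Beta, 2017, 2), (8, Beta, 2017, 24), (8, Delta, 1992, 15), (8, Delta, 1992, 18), (8, Delta, 1992, 2), (8, Delta, 1992, 24), (8, Nova, 1983, 15), (8, Nova, 1983, 18), (8, Nova, 1983, 2), (8, Nova, 1983, 24)}
σ[sid ≠ 18]: keep tuples satisfying sid ≠ 18 → {(6, Lyra, 1994, 24), (6, Lyra, 1994, 35), (6, Nova, 1992, 24), (6, Nova, 1992, 35), (6, Zephyr, 2013, 24), (6, Zephyr, 2013, 35), (8, Beta, 2006, 15), (8, Beta, 2006, 2), (8, Beta, 2006, 24), (8, Beta, 2017, 15), (8, Beta, 2017, 2), (8, Beta, 2017, 24), (8, Delta, 1992, 15), (8, Delta, 1992, 2), (8, Delta, 1992, 24), (8, Nova, 1983, 15), (8, Nova, 1983, 2), (8, Nova, 1983, 24)}
σ[title ≠ Zephyr]: keep tuples satisfying title ≠ Zephyr → {(6, Lyra, 1994, 24), (6, Lyra, 1994, 35), (6, Nova, 1992, 24), (6, Nova, 1992, 35), (8, Beta, 2006, 15), (8, Beta, 2006, 2), (8, Beta, 2006, 24), (8, Beta, 2017, 15), (8, Beta, 2017, 2), (8, Beta, 2017, 24), (8, Delta, 1992, 15), (8, Delta, 1992, 2), (8, Delta, 1992, 24), (8, Nova, 1983, 15), (8, Nova, 1983, 2), (8, Nova, 1983, 24)}
π_{year} gives {1983, 1992, 1994, 2006, 2017} (11 duplicate(s) eliminated).

{1983, 1992, 1994, 2006, 2017}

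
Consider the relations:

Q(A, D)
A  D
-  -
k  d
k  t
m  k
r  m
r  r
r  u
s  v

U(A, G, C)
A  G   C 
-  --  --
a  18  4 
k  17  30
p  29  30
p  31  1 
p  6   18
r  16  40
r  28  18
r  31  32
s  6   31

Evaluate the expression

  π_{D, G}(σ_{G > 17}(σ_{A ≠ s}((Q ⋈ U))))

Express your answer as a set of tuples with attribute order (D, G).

{(m, 28), (m, 31), (r, 28), (r, 31), (u, 28), (u, 31)}

Natural join on A: {(k, d, 17, 30), (k, t, 17, 30), (r, m, 16, 40), (r, m, 28, 18), (r, m, 31, 32), (r, r, 16, 40), (r, r, 28, 18), (r, r, 31, 32), (r, u, 16, 40), (r, u, 28, 18), (r, u, 31, 32), (s, v, 6, 31)}
σ[A ≠ s]: keep tuples satisfying A ≠ s → {(k, d, 17, 30), (k, t, 17, 30), (r, m, 16, 40), (r, m, 28, 18), (r, m, 31, 32), (r, r, 16, 40), (r, r, 28, 18), (r, r, 31, 32), (r, u, 16, 40), (r, u, 28, 18), (r, u, 31, 32)}
σ[G > 17]: keep tuples satisfying G > 17 → {(r, m, 28, 18), (r, m, 31, 32), (r, r, 28, 18), (r, r, 31, 32), (r, u, 28, 18), (r, u, 31, 32)}
π_{D, G} gives {(m, 28), (m, 31), (r, 28), (r, 31), (u, 28), (u, 31)}.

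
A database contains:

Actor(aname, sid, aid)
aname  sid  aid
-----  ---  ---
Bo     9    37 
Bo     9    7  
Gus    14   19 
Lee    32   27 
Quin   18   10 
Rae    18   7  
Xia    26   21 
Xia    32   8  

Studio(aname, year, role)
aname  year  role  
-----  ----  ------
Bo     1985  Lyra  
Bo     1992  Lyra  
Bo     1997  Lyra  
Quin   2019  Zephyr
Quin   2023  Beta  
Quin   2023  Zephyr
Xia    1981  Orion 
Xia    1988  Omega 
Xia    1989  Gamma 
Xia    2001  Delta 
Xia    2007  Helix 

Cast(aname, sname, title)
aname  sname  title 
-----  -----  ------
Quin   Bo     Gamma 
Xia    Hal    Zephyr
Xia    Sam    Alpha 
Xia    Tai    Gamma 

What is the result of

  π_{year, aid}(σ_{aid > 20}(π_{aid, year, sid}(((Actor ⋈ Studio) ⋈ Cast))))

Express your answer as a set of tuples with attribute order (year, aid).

Natural join on aname: {(Bo, 9, 37, 1985, Lyra), (Bo, 9, 37, 1992, Lyra), (Bo, 9, 37, 1997, Lyra), (Bo, 9, 7, 1985, Lyra), (Bo, 9, 7, 1992, Lyra), (Bo, 9, 7, 1997, Lyra), (Quin, 18, 10, 2019, Zephyr), (Quin, 18, 10, 2023, Beta), (Quin, 18, 10, 2023, Zephyr), (Xia, 26, 21, 1981, Orion), (Xia, 26, 21, 1988, Omega), (Xia, 26, 21, 1989, Gamma), (Xia, 26, 21, 2001, Delta), (Xia, 26, 21, 2007, Helix), (Xia, 32, 8, 1981, Orion), (Xia, 32, 8, 1988, Omega), (Xia, 32, 8, 1989, Gamma), (Xia, 32, 8, 2001, Delta), (Xia, 32, 8, 2007, Helix)}
Natural join on aname: {(Quin, 18, 10, 2019, Zephyr, Bo, Gamma), (Quin, 18, 10, 2023, Beta, Bo, Gamma), (Quin, 18, 10, 2023, Zephyr, Bo, Gamma), (Xia, 26, 21, 1981, Orion, Hal, Zephyr), (Xia, 26, 21, 1981, Orion, Sam, Alpha), (Xia, 26, 21, 1981, Orion, Tai, Gamma), (Xia, 26, 21, 1988, Omega, Hal, Zephyr), (Xia, 26, 21, 1988, Omega, Sam, Alpha), (Xia, 26, 21, 1988, Omega, Tai, Gamma), (Xia, 26, 21, 1989, Gamma, Hal, Zephyr), (Xia, 26, 21, 1989, Gamma, Sam, Alpha), (Xia, 26, 21, 1989, Gamma, Tai, Gamma), (Xia, 26, 21, 2001, Delta, Hal, Zephyr), (Xia, 26, 21, 2001, Delta, Sam, Alpha), (Xia, 26, 21, 2001, Delta, Tai, Gamma), (Xia, 26, 21, 2007, Helix, Hal, Zephyr), (Xia, 26, 21, 2007, Helix, Sam, Alpha), (Xia, 26, 21, 2007, Helix, Tai, Gamma), (Xia, 32, 8, 1981, Orion, Hal, Zephyr), (Xia, 32, 8, 1981, Orion, Sam, Alpha), (Xia, 32, 8, 1981, Orion, Tai, Gamma), (Xia, 32, 8, 1988, Omega, Hal, Zephyr), (Xia, 32, 8, 1988, Omega, Sam, Alpha), (Xia, 32, 8, 1988, Omega, Tai, Gamma), (Xia, 32, 8, 1989, Gamma, Hal, Zephyr), (Xia, 32, 8, 1989, Gamma, Sam, Alpha), (Xia, 32, 8, 1989, Gamma, Tai, Gamma), (Xia, 32, 8, 2001, Delta, Hal, Zephyr), (Xia, 32, 8, 2001, Delta, Sam, Alpha), (Xia, 32, 8, 2001, Delta, Tai, Gamma), (Xia, 32, 8, 2007, Helix, Hal, Zephyr), (Xia, 32, 8, 2007, Helix, Sam, Alpha), (Xia, 32, 8, 2007, Helix, Tai, Gamma)}
Keep only column(s) aid, year, sid (21 duplicate(s) eliminated): {(10, 2019, 18), (10, 2023, 18), (21, 1981, 26), (21, 1988, 26), (21, 1989, 26), (21, 2001, 26), (21, 2007, 26), (8, 1981, 32), (8, 1988, 32), (8, 1989, 32), (8, 2001, 32), (8, 2007, 32)}
σ[aid > 20]: keep tuples satisfying aid > 20 → {(21, 1981, 26), (21, 1988, 26), (21, 1989, 26), (21, 2001, 26), (21, 2007, 26)}
Keep only column(s) year, aid: {(1981, 21), (1988, 21), (1989, 21), (2001, 21), (2007, 21)}

{(1981, 21), (1988, 21), (1989, 21), (2001, 21), (2007, 21)}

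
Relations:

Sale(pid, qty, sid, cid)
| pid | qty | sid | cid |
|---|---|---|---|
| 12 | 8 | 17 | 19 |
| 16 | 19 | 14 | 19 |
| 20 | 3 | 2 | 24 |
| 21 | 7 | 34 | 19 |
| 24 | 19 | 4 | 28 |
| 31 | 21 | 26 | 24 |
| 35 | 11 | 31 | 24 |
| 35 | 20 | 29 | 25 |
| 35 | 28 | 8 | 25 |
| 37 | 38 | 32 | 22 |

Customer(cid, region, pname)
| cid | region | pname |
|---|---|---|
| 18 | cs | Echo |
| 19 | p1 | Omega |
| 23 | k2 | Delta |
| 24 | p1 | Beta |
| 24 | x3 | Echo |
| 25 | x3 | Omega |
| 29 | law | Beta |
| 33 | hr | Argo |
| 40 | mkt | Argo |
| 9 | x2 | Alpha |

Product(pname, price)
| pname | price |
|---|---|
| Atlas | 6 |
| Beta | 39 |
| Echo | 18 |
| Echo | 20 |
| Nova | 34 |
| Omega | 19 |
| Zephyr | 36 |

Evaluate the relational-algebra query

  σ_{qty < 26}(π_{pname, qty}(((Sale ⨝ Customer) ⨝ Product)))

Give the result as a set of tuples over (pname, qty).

{(Beta, 11), (Beta, 21), (Beta, 3), (Echo, 11), (Echo, 21), (Echo, 3), (Omega, 19), (Omega, 20), (Omega, 7), (Omega, 8)}

Natural join on cid: {(12, 8, 17, 19, p1, Omega), (16, 19, 14, 19, p1, Omega), (20, 3, 2, 24, p1, Beta), (20, 3, 2, 24, x3, Echo), (21, 7, 34, 19, p1, Omega), (31, 21, 26, 24, p1, Beta), (31, 21, 26, 24, x3, Echo), (35, 11, 31, 24, p1, Beta), (35, 11, 31, 24, x3, Echo), (35, 20, 29, 25, x3, Omega), (35, 28, 8, 25, x3, Omega)}
Natural join on pname: {(12, 8, 17, 19, p1, Omega, 19), (16, 19, 14, 19, p1, Omega, 19), (20, 3, 2, 24, p1, Beta, 39), (20, 3, 2, 24, x3, Echo, 18), (20, 3, 2, 24, x3, Echo, 20), (21, 7, 34, 19, p1, Omega, 19), (31, 21, 26, 24, p1, Beta, 39), (31, 21, 26, 24, x3, Echo, 18), (31, 21, 26, 24, x3, Echo, 20), (35, 11, 31, 24, p1, Beta, 39), (35, 11, 31, 24, x3, Echo, 18), (35, 11, 31, 24, x3, Echo, 20), (35, 20, 29, 25, x3, Omega, 19), (35, 28, 8, 25, x3, Omega, 19)}
Keep only column(s) pname, qty (3 duplicate(s) eliminated): {(Beta, 11), (Beta, 21), (Beta, 3), (Echo, 11), (Echo, 21), (Echo, 3), (Omega, 19), (Omega, 20), (Omega, 28), (Omega, 7), (Omega, 8)}
σ[qty < 26]: keep tuples satisfying qty < 26 → {(Beta, 11), (Beta, 21), (Beta, 3), (Echo, 11), (Echo, 21), (Echo, 3), (Omega, 19), (Omega, 20), (Omega, 7), (Omega, 8)}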